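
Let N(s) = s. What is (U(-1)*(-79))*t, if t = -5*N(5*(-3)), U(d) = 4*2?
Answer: -47400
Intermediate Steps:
U(d) = 8
t = 75 (t = -25*(-3) = -5*(-15) = 75)
(U(-1)*(-79))*t = (8*(-79))*75 = -632*75 = -47400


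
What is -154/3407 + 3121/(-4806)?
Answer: -11373371/16374042 ≈ -0.69460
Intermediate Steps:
-154/3407 + 3121/(-4806) = -154*1/3407 + 3121*(-1/4806) = -154/3407 - 3121/4806 = -11373371/16374042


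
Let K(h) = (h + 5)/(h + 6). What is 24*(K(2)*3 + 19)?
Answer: 519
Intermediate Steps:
K(h) = (5 + h)/(6 + h)
24*(K(2)*3 + 19) = 24*(((5 + 2)/(6 + 2))*3 + 19) = 24*((7/8)*3 + 19) = 24*(21/8 + 19) = 24*(173/8) = 519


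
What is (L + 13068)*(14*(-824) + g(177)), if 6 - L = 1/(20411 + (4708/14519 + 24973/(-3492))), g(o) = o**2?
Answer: 267701026366311810150/1034498660377 ≈ 2.5877e+8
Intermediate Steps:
L = 6206941261914/1034498660377 (L = 6 - 1/(20411 + (4708/14519 + 24973/(-3492))) = 6 - 1/(20411 + (4708*(1/14519) + 24973*(-1/3492))) = 6 - 1/(20411 + (4708/14519 - 24973/3492)) = 6 - 1/(20411 - 346142651/50700348) = 6 - 1/1034498660377/50700348 = 6 - 1*50700348/1034498660377 = 6 - 50700348/1034498660377 = 6206941261914/1034498660377 ≈ 6.0000)
(L + 13068)*(14*(-824) + g(177)) = (6206941261914/1034498660377 + 13068)*(14*(-824) + 177**2) = 13525035435068550*(-11536 + 31329)/1034498660377 = (13525035435068550/1034498660377)*19793 = 267701026366311810150/1034498660377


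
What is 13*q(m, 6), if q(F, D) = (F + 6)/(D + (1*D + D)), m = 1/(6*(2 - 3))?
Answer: 455/108 ≈ 4.2130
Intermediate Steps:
m = -⅙ (m = 1/(6*(-1)) = 1/(-6) = -⅙ ≈ -0.16667)
q(F, D) = (6 + F)/(3*D) (q(F, D) = (6 + F)/(D + (D + D)) = (6 + F)/(D + 2*D) = (6 + F)/((3*D)) = (6 + F)*(1/(3*D)) = (6 + F)/(3*D))
13*q(m, 6) = 13*((⅓)*(6 - ⅙)/6) = 13*((⅓)*(⅙)*(35/6)) = 13*(35/108) = 455/108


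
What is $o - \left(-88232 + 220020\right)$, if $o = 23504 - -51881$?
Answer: $-56403$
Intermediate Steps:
$o = 75385$ ($o = 23504 + 51881 = 75385$)
$o - \left(-88232 + 220020\right) = 75385 - \left(-88232 + 220020\right) = 75385 - 131788 = -56403$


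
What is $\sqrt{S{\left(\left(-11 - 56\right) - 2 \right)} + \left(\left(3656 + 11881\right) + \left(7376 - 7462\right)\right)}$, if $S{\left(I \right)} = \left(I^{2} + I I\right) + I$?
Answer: $2 \sqrt{6226} \approx 157.81$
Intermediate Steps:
$S{\left(I \right)} = I + 2 I^{2}$ ($S{\left(I \right)} = \left(I^{2} + I^{2}\right) + I = 2 I^{2} + I = I + 2 I^{2}$)
$\sqrt{S{\left(\left(-11 - 56\right) - 2 \right)} + \left(\left(3656 + 11881\right) + \left(7376 - 7462\right)\right)} = \sqrt{\left(\left(-11 - 56\right) - 2\right) \left(1 + 2 \left(\left(-11 - 56\right) - 2\right)\right) + \left(\left(3656 + 11881\right) + \left(7376 - 7462\right)\right)} = \sqrt{\left(-67 - 2\right) \left(1 + 2 \left(-67 - 2\right)\right) + \left(15537 + \left(7376 - 7462\right)\right)} = \sqrt{- 69 \left(1 + 2 \left(-69\right)\right) + \left(15537 - 86\right)} = \sqrt{- 69 \left(1 - 138\right) + 15451} = \sqrt{\left(-69\right) \left(-137\right) + 15451} = \sqrt{9453 + 15451} = \sqrt{24904} = 2 \sqrt{6226}$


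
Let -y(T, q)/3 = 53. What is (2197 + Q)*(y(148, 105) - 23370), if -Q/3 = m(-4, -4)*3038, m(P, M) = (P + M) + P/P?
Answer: -1552796355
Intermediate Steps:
y(T, q) = -159 (y(T, q) = -3*53 = -159)
m(P, M) = 1 + M + P (m(P, M) = (M + P) + 1 = 1 + M + P)
Q = 63798 (Q = -3*(1 - 4 - 4)*3038 = -(-21)*3038 = -3*(-21266) = 63798)
(2197 + Q)*(y(148, 105) - 23370) = (2197 + 63798)*(-159 - 23370) = 65995*(-23529) = -1552796355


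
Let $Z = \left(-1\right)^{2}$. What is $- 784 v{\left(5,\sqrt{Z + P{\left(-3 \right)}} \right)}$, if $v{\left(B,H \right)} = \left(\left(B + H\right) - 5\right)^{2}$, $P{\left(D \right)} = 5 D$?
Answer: $10976$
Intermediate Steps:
$Z = 1$
$v{\left(B,H \right)} = \left(-5 + B + H\right)^{2}$
$- 784 v{\left(5,\sqrt{Z + P{\left(-3 \right)}} \right)} = - 784 \left(-5 + 5 + \sqrt{1 + 5 \left(-3\right)}\right)^{2} = - 784 \left(-5 + 5 + \sqrt{1 - 15}\right)^{2} = - 784 \left(-5 + 5 + \sqrt{-14}\right)^{2} = - 784 \left(-5 + 5 + i \sqrt{14}\right)^{2} = - 784 \left(i \sqrt{14}\right)^{2} = \left(-784\right) \left(-14\right) = 10976$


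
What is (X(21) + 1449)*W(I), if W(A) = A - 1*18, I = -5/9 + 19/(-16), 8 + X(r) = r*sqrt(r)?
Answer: -4096763/144 - 19901*sqrt(21)/48 ≈ -30350.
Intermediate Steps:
X(r) = -8 + r**(3/2) (X(r) = -8 + r*sqrt(r) = -8 + r**(3/2))
I = -251/144 (I = -5*1/9 + 19*(-1/16) = -5/9 - 19/16 = -251/144 ≈ -1.7431)
W(A) = -18 + A (W(A) = A - 18 = -18 + A)
(X(21) + 1449)*W(I) = ((-8 + 21**(3/2)) + 1449)*(-18 - 251/144) = ((-8 + 21*sqrt(21)) + 1449)*(-2843/144) = (1441 + 21*sqrt(21))*(-2843/144) = -4096763/144 - 19901*sqrt(21)/48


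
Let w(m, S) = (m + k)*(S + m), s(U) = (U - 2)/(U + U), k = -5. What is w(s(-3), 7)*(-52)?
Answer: 15275/9 ≈ 1697.2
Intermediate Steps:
s(U) = (-2 + U)/(2*U) (s(U) = (-2 + U)/((2*U)) = (-2 + U)*(1/(2*U)) = (-2 + U)/(2*U))
w(m, S) = (-5 + m)*(S + m) (w(m, S) = (m - 5)*(S + m) = (-5 + m)*(S + m))
w(s(-3), 7)*(-52) = (((1/2)*(-2 - 3)/(-3))**2 - 5*7 - 5*(-2 - 3)/(2*(-3)) + 7*((1/2)*(-2 - 3)/(-3)))*(-52) = (((1/2)*(-1/3)*(-5))**2 - 35 - 5*(-1)*(-5)/(2*3) + 7*((1/2)*(-1/3)*(-5)))*(-52) = ((5/6)**2 - 35 - 5*5/6 + 7*(5/6))*(-52) = (25/36 - 35 - 25/6 + 35/6)*(-52) = -1175/36*(-52) = 15275/9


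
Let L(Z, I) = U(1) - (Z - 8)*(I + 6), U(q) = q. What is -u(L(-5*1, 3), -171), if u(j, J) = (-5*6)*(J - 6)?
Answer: -5310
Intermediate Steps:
L(Z, I) = 1 - (-8 + Z)*(6 + I) (L(Z, I) = 1 - (Z - 8)*(I + 6) = 1 - (-8 + Z)*(6 + I))
u(j, J) = 180 - 30*J (u(j, J) = -30*(-6 + J) = 180 - 30*J)
-u(L(-5*1, 3), -171) = -(180 - 30*(-171)) = -(180 + 5130) = -1*5310 = -5310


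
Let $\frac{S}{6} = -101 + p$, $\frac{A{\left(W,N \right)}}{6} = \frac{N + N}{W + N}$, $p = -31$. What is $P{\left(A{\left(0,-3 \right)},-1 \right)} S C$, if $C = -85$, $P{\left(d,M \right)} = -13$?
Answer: $-875160$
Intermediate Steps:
$A{\left(W,N \right)} = \frac{12 N}{N + W}$ ($A{\left(W,N \right)} = 6 \frac{N + N}{W + N} = 6 \frac{2 N}{N + W} = \frac{12 N}{N + W}$)
$S = -792$ ($S = 6 \left(-101 - 31\right) = 6 \left(-132\right) = -792$)
$P{\left(A{\left(0,-3 \right)},-1 \right)} S C = \left(-13\right) \left(-792\right) \left(-85\right) = 10296 \left(-85\right) = -875160$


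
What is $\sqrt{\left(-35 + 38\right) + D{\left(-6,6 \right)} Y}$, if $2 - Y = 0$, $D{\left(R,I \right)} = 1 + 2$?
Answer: $3$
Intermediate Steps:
$D{\left(R,I \right)} = 3$
$Y = 2$ ($Y = 2 - 0 = 2 + 0 = 2$)
$\sqrt{\left(-35 + 38\right) + D{\left(-6,6 \right)} Y} = \sqrt{\left(-35 + 38\right) + 3 \cdot 2} = \sqrt{3 + 6} = \sqrt{9} = 3$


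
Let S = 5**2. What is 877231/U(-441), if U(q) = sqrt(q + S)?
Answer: -877231*I*sqrt(26)/104 ≈ -43010.0*I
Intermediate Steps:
S = 25
U(q) = sqrt(25 + q) (U(q) = sqrt(q + 25) = sqrt(25 + q))
877231/U(-441) = 877231/(sqrt(25 - 441)) = 877231/(sqrt(-416)) = 877231/((4*I*sqrt(26))) = 877231*(-I*sqrt(26)/104) = -877231*I*sqrt(26)/104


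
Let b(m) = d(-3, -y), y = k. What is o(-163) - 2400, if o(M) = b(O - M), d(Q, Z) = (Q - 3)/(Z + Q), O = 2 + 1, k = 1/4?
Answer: -31176/13 ≈ -2398.2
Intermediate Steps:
k = ¼ ≈ 0.25000
y = ¼ ≈ 0.25000
O = 3
d(Q, Z) = (-3 + Q)/(Q + Z)
b(m) = 24/13 (b(m) = (-3 - 3)/(-3 - 1*¼) = -6/(-3 - ¼) = -6/(-13/4) = -4/13*(-6) = 24/13)
o(M) = 24/13
o(-163) - 2400 = 24/13 - 2400 = -31176/13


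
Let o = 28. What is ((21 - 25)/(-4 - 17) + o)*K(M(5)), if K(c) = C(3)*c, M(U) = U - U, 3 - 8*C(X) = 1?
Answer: 0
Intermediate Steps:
C(X) = ¼ (C(X) = 3/8 - ⅛*1 = 3/8 - ⅛ = ¼)
M(U) = 0
K(c) = c/4
((21 - 25)/(-4 - 17) + o)*K(M(5)) = ((21 - 25)/(-4 - 17) + 28)*((¼)*0) = (-4/(-21) + 28)*0 = (-4*(-1/21) + 28)*0 = (4/21 + 28)*0 = (592/21)*0 = 0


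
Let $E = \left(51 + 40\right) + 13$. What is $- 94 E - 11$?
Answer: $-9787$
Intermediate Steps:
$E = 104$ ($E = 91 + 13 = 104$)
$- 94 E - 11 = \left(-94\right) 104 - 11 = -9776 - 11 = -9787$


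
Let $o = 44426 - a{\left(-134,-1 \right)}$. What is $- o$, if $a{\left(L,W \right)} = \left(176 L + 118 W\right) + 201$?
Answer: $-67927$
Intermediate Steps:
$a{\left(L,W \right)} = 201 + 118 W + 176 L$ ($a{\left(L,W \right)} = \left(118 W + 176 L\right) + 201 = 201 + 118 W + 176 L$)
$o = 67927$ ($o = 44426 - \left(201 + 118 \left(-1\right) + 176 \left(-134\right)\right) = 44426 - \left(201 - 118 - 23584\right) = 44426 - -23501 = 44426 + 23501 = 67927$)
$- o = \left(-1\right) 67927 = -67927$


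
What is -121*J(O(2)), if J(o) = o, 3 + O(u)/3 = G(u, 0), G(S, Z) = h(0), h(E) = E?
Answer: 1089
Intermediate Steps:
G(S, Z) = 0
O(u) = -9 (O(u) = -9 + 3*0 = -9 + 0 = -9)
-121*J(O(2)) = -121*(-9) = 1089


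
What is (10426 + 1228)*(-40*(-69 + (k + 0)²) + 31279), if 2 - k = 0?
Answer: 394825866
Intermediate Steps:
k = 2 (k = 2 - 1*0 = 2 + 0 = 2)
(10426 + 1228)*(-40*(-69 + (k + 0)²) + 31279) = (10426 + 1228)*(-40*(-69 + (2 + 0)²) + 31279) = 11654*(-40*(-69 + 2²) + 31279) = 11654*(-40*(-69 + 4) + 31279) = 11654*(-40*(-65) + 31279) = 11654*(2600 + 31279) = 11654*33879 = 394825866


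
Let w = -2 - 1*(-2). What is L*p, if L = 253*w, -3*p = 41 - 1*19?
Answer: 0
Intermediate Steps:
w = 0 (w = -2 + 2 = 0)
p = -22/3 (p = -(41 - 1*19)/3 = -(41 - 19)/3 = -⅓*22 = -22/3 ≈ -7.3333)
L = 0 (L = 253*0 = 0)
L*p = 0*(-22/3) = 0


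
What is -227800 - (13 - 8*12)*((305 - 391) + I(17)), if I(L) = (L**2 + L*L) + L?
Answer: -185553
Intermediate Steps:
I(L) = L + 2*L**2 (I(L) = (L**2 + L**2) + L = 2*L**2 + L = L + 2*L**2)
-227800 - (13 - 8*12)*((305 - 391) + I(17)) = -227800 - (13 - 8*12)*((305 - 391) + 17*(1 + 2*17)) = -227800 - (13 - 96)*(-86 + 17*(1 + 34)) = -227800 - (-83)*(-86 + 17*35) = -227800 - (-83)*(-86 + 595) = -227800 - (-83)*509 = -227800 - 1*(-42247) = -227800 + 42247 = -185553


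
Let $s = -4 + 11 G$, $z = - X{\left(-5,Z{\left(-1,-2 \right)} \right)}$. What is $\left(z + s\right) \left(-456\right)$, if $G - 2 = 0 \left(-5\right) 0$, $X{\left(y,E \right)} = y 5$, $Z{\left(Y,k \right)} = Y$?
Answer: $-19608$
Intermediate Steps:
$X{\left(y,E \right)} = 5 y$
$G = 2$ ($G = 2 + 0 \left(-5\right) 0 = 2 + 0 \cdot 0 = 2 + 0 = 2$)
$z = 25$ ($z = - 5 \left(-5\right) = \left(-1\right) \left(-25\right) = 25$)
$s = 18$ ($s = -4 + 11 \cdot 2 = -4 + 22 = 18$)
$\left(z + s\right) \left(-456\right) = \left(25 + 18\right) \left(-456\right) = 43 \left(-456\right) = -19608$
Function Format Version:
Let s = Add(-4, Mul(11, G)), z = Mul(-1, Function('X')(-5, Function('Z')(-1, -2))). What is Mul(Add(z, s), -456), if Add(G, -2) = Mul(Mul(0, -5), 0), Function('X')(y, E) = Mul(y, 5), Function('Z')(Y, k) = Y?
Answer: -19608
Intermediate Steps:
Function('X')(y, E) = Mul(5, y)
G = 2 (G = Add(2, Mul(Mul(0, -5), 0)) = Add(2, Mul(0, 0)) = Add(2, 0) = 2)
z = 25 (z = Mul(-1, Mul(5, -5)) = Mul(-1, -25) = 25)
s = 18 (s = Add(-4, Mul(11, 2)) = Add(-4, 22) = 18)
Mul(Add(z, s), -456) = Mul(Add(25, 18), -456) = Mul(43, -456) = -19608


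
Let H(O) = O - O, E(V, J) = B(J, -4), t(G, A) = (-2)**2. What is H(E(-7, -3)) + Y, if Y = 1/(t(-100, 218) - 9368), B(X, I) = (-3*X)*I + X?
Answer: -1/9364 ≈ -0.00010679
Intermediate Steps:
B(X, I) = X - 3*I*X (B(X, I) = -3*I*X + X = X - 3*I*X)
t(G, A) = 4
E(V, J) = 13*J (E(V, J) = J*(1 - 3*(-4)) = J*(1 + 12) = J*13 = 13*J)
H(O) = 0
Y = -1/9364 (Y = 1/(4 - 9368) = 1/(-9364) = -1/9364 ≈ -0.00010679)
H(E(-7, -3)) + Y = 0 - 1/9364 = -1/9364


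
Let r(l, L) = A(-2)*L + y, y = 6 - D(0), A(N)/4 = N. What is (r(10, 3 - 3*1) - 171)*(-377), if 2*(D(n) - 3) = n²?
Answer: 63336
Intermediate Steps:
A(N) = 4*N
D(n) = 3 + n²/2
y = 3 (y = 6 - (3 + (½)*0²) = 6 - (3 + (½)*0) = 6 - (3 + 0) = 6 - 1*3 = 6 - 3 = 3)
r(l, L) = 3 - 8*L (r(l, L) = (4*(-2))*L + 3 = -8*L + 3 = 3 - 8*L)
(r(10, 3 - 3*1) - 171)*(-377) = ((3 - 8*(3 - 3*1)) - 171)*(-377) = ((3 - 8*(3 - 3)) - 171)*(-377) = ((3 - 8*0) - 171)*(-377) = ((3 + 0) - 171)*(-377) = (3 - 171)*(-377) = -168*(-377) = 63336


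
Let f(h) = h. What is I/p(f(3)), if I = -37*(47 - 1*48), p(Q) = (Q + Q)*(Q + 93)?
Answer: 37/576 ≈ 0.064236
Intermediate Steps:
p(Q) = 2*Q*(93 + Q) (p(Q) = (2*Q)*(93 + Q) = 2*Q*(93 + Q))
I = 37 (I = -37*(47 - 48) = -37*(-1) = 37)
I/p(f(3)) = 37/((2*3*(93 + 3))) = 37/((2*3*96)) = 37/576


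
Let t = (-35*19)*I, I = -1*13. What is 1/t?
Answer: 1/8645 ≈ 0.00011567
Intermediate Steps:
I = -13
t = 8645 (t = -35*19*(-13) = -665*(-13) = 8645)
1/t = 1/8645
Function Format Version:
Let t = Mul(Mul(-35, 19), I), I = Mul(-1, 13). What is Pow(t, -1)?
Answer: Rational(1, 8645) ≈ 0.00011567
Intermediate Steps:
I = -13
t = 8645 (t = Mul(Mul(-35, 19), -13) = Mul(-665, -13) = 8645)
Pow(t, -1) = Pow(8645, -1) = Rational(1, 8645)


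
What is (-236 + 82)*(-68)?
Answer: 10472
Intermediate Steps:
(-236 + 82)*(-68) = -154*(-68) = 10472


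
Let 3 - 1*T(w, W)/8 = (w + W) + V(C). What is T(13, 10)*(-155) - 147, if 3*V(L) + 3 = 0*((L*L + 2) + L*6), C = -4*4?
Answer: 23413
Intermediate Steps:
C = -16
V(L) = -1 (V(L) = -1 + (0*((L*L + 2) + L*6))/3 = -1 + (0*((L² + 2) + 6*L))/3 = -1 + (0*((2 + L²) + 6*L))/3 = -1 + (0*(2 + L² + 6*L))/3 = -1 + (⅓)*0 = -1 + 0 = -1)
T(w, W) = 32 - 8*W - 8*w (T(w, W) = 24 - 8*((w + W) - 1) = 24 - 8*((W + w) - 1) = 24 - 8*(-1 + W + w) = 24 + (8 - 8*W - 8*w) = 32 - 8*W - 8*w)
T(13, 10)*(-155) - 147 = (32 - 8*10 - 8*13)*(-155) - 147 = (32 - 80 - 104)*(-155) - 147 = -152*(-155) - 147 = 23560 - 147 = 23413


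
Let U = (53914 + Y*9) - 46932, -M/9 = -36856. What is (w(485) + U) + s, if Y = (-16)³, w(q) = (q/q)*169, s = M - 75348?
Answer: 226643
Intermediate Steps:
M = 331704 (M = -9*(-36856) = 331704)
s = 256356 (s = 331704 - 75348 = 256356)
w(q) = 169 (w(q) = 1*169 = 169)
Y = -4096
U = -29882 (U = (53914 - 4096*9) - 46932 = (53914 - 36864) - 46932 = 17050 - 46932 = -29882)
(w(485) + U) + s = (169 - 29882) + 256356 = -29713 + 256356 = 226643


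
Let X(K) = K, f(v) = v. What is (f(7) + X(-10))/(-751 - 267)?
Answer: 3/1018 ≈ 0.0029470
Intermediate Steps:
(f(7) + X(-10))/(-751 - 267) = (7 - 10)/(-751 - 267) = -3/(-1018) = -1/1018*(-3) = 3/1018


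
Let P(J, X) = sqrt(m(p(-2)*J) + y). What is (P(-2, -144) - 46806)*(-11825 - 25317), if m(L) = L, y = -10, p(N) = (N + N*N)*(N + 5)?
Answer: 1738468452 - 37142*I*sqrt(22) ≈ 1.7385e+9 - 1.7421e+5*I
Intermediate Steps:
p(N) = (5 + N)*(N + N**2) (p(N) = (N + N**2)*(5 + N) = (5 + N)*(N + N**2))
P(J, X) = sqrt(-10 + 6*J) (P(J, X) = sqrt((-2*(5 + (-2)**2 + 6*(-2)))*J - 10) = sqrt((-2*(5 + 4 - 12))*J - 10) = sqrt((-2*(-3))*J - 10) = sqrt(6*J - 10) = sqrt(-10 + 6*J))
(P(-2, -144) - 46806)*(-11825 - 25317) = (sqrt(-10 + 6*(-2)) - 46806)*(-11825 - 25317) = (sqrt(-10 - 12) - 46806)*(-37142) = (sqrt(-22) - 46806)*(-37142) = (I*sqrt(22) - 46806)*(-37142) = (-46806 + I*sqrt(22))*(-37142) = 1738468452 - 37142*I*sqrt(22)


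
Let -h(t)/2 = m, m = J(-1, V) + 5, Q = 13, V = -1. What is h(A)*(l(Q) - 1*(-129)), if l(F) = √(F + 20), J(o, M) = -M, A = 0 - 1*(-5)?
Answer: -1548 - 12*√33 ≈ -1616.9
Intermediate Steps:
A = 5 (A = 0 + 5 = 5)
m = 6 (m = -1*(-1) + 5 = 1 + 5 = 6)
h(t) = -12 (h(t) = -2*6 = -12)
l(F) = √(20 + F)
h(A)*(l(Q) - 1*(-129)) = -12*(√(20 + 13) - 1*(-129)) = -12*(√33 + 129) = -12*(129 + √33) = -1548 - 12*√33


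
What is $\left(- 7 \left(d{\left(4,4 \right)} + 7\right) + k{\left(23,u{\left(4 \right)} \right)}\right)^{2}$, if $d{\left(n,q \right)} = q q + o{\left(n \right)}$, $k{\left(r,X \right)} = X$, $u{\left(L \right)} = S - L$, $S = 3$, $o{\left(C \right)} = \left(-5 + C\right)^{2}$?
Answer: $28561$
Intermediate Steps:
$u{\left(L \right)} = 3 - L$
$d{\left(n,q \right)} = q^{2} + \left(-5 + n\right)^{2}$ ($d{\left(n,q \right)} = q q + \left(-5 + n\right)^{2} = q^{2} + \left(-5 + n\right)^{2}$)
$\left(- 7 \left(d{\left(4,4 \right)} + 7\right) + k{\left(23,u{\left(4 \right)} \right)}\right)^{2} = \left(- 7 \left(\left(4^{2} + \left(-5 + 4\right)^{2}\right) + 7\right) + \left(3 - 4\right)\right)^{2} = \left(- 7 \left(\left(16 + \left(-1\right)^{2}\right) + 7\right) + \left(3 - 4\right)\right)^{2} = \left(- 7 \left(\left(16 + 1\right) + 7\right) - 1\right)^{2} = \left(- 7 \left(17 + 7\right) - 1\right)^{2} = \left(\left(-7\right) 24 - 1\right)^{2} = \left(-168 - 1\right)^{2} = \left(-169\right)^{2} = 28561$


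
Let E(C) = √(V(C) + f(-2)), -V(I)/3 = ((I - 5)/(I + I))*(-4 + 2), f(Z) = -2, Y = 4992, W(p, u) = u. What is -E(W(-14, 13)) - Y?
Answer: -4992 - I*√26/13 ≈ -4992.0 - 0.39223*I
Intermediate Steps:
V(I) = 3*(-5 + I)/I (V(I) = -3*(I - 5)/(I + I)*(-4 + 2) = -3*(-5 + I)/((2*I))*(-2) = -3*(-5 + I)*(1/(2*I))*(-2) = -3*(-5 + I)/(2*I)*(-2) = -(-3)*(-5 + I)/I = 3*(-5 + I)/I)
E(C) = √(1 - 15/C) (E(C) = √((3 - 15/C) - 2) = √(1 - 15/C))
-E(W(-14, 13)) - Y = -√((-15 + 13)/13) - 1*4992 = -√((1/13)*(-2)) - 4992 = -√(-2/13) - 4992 = -I*√26/13 - 4992 = -4992 - I*√26/13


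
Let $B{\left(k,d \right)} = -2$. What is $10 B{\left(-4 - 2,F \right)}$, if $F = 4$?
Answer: $-20$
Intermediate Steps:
$10 B{\left(-4 - 2,F \right)} = 10 \left(-2\right) = -20$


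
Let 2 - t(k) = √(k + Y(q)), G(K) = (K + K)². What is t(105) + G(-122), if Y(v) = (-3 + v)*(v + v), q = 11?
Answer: 59538 - √281 ≈ 59521.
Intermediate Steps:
Y(v) = 2*v*(-3 + v) (Y(v) = (-3 + v)*(2*v) = 2*v*(-3 + v))
G(K) = 4*K² (G(K) = (2*K)² = 4*K²)
t(k) = 2 - √(176 + k) (t(k) = 2 - √(k + 2*11*(-3 + 11)) = 2 - √(k + 2*11*8) = 2 - √(k + 176) = 2 - √(176 + k))
t(105) + G(-122) = (2 - √(176 + 105)) + 4*(-122)² = (2 - √281) + 4*14884 = (2 - √281) + 59536 = 59538 - √281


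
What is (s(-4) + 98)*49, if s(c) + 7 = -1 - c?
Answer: 4606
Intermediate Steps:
s(c) = -8 - c (s(c) = -7 + (-1 - c) = -8 - c)
(s(-4) + 98)*49 = ((-8 - 1*(-4)) + 98)*49 = ((-8 + 4) + 98)*49 = (-4 + 98)*49 = 94*49 = 4606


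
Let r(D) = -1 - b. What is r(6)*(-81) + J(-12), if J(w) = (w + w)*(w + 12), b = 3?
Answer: 324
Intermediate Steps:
r(D) = -4 (r(D) = -1 - 1*3 = -1 - 3 = -4)
J(w) = 2*w*(12 + w) (J(w) = (2*w)*(12 + w) = 2*w*(12 + w))
r(6)*(-81) + J(-12) = -4*(-81) + 2*(-12)*(12 - 12) = 324 + 2*(-12)*0 = 324 + 0 = 324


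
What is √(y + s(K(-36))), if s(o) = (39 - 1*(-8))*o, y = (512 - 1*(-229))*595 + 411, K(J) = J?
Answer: 3*√48846 ≈ 663.03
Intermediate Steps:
y = 441306 (y = (512 + 229)*595 + 411 = 741*595 + 411 = 440895 + 411 = 441306)
s(o) = 47*o (s(o) = (39 + 8)*o = 47*o)
√(y + s(K(-36))) = √(441306 + 47*(-36)) = √(441306 - 1692) = √439614 = 3*√48846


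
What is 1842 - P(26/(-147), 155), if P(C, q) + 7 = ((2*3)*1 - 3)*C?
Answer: 90627/49 ≈ 1849.5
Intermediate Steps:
P(C, q) = -7 + 3*C (P(C, q) = -7 + ((2*3)*1 - 3)*C = -7 + (6*1 - 3)*C = -7 + (6 - 3)*C = -7 + 3*C)
1842 - P(26/(-147), 155) = 1842 - (-7 + 3*(26/(-147))) = 1842 - (-7 + 3*(26*(-1/147))) = 1842 - (-7 + 3*(-26/147)) = 1842 - (-7 - 26/49) = 1842 - 1*(-369/49) = 1842 + 369/49 = 90627/49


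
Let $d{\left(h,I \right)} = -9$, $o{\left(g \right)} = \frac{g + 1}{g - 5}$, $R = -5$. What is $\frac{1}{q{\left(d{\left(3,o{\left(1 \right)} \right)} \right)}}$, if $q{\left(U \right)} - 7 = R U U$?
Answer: $- \frac{1}{398} \approx -0.0025126$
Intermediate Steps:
$o{\left(g \right)} = \frac{1 + g}{-5 + g}$
$q{\left(U \right)} = 7 - 5 U^{2}$ ($q{\left(U \right)} = 7 + - 5 U U = 7 - 5 U^{2}$)
$\frac{1}{q{\left(d{\left(3,o{\left(1 \right)} \right)} \right)}} = \frac{1}{7 - 5 \left(-9\right)^{2}} = \frac{1}{7 - 405} = \frac{1}{-398} = - \frac{1}{398}$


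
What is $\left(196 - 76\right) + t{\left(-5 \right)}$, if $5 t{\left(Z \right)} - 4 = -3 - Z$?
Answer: $\frac{606}{5} \approx 121.2$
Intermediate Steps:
$t{\left(Z \right)} = \frac{1}{5} - \frac{Z}{5}$ ($t{\left(Z \right)} = \frac{4}{5} + \frac{-3 - Z}{5} = \frac{4}{5} - \left(\frac{3}{5} + \frac{Z}{5}\right) = \frac{1}{5} - \frac{Z}{5}$)
$\left(196 - 76\right) + t{\left(-5 \right)} = \left(196 - 76\right) + \left(\frac{1}{5} - -1\right) = 120 + \left(\frac{1}{5} + 1\right) = 120 + \frac{6}{5} = \frac{606}{5}$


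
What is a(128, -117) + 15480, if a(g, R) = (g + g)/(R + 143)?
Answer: 201368/13 ≈ 15490.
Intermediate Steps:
a(g, R) = 2*g/(143 + R) (a(g, R) = (2*g)/(143 + R) = 2*g/(143 + R))
a(128, -117) + 15480 = 2*128/(143 - 117) + 15480 = 2*128/26 + 15480 = 2*128*(1/26) + 15480 = 128/13 + 15480 = 201368/13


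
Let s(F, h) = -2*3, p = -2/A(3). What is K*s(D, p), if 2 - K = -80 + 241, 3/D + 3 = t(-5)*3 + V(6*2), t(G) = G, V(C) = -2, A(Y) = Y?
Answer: 954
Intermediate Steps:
p = -⅔ (p = -2/3 = -2*⅓ = -⅔ ≈ -0.66667)
D = -3/20 (D = 3/(-3 + (-5*3 - 2)) = 3/(-3 + (-15 - 2)) = 3/(-3 - 17) = 3/(-20) = 3*(-1/20) = -3/20 ≈ -0.15000)
s(F, h) = -6
K = -159 (K = 2 - (-80 + 241) = 2 - 1*161 = 2 - 161 = -159)
K*s(D, p) = -159*(-6) = 954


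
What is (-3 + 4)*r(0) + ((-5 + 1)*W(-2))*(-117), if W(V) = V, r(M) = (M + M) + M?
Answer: -936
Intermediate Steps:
r(M) = 3*M (r(M) = 2*M + M = 3*M)
(-3 + 4)*r(0) + ((-5 + 1)*W(-2))*(-117) = (-3 + 4)*(3*0) + ((-5 + 1)*(-2))*(-117) = 1*0 - 4*(-2)*(-117) = 0 + 8*(-117) = 0 - 936 = -936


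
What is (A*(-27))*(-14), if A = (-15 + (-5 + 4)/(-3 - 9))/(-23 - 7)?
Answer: 3759/20 ≈ 187.95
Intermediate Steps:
A = 179/360 (A = (-15 - 1/(-12))/(-30) = (-15 - 1*(-1/12))*(-1/30) = (-15 + 1/12)*(-1/30) = -179/12*(-1/30) = 179/360 ≈ 0.49722)
(A*(-27))*(-14) = ((179/360)*(-27))*(-14) = -537/40*(-14) = 3759/20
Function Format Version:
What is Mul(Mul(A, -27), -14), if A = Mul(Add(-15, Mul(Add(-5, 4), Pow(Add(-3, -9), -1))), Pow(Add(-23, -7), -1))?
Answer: Rational(3759, 20) ≈ 187.95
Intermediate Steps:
A = Rational(179, 360) (A = Mul(Add(-15, Mul(-1, Pow(-12, -1))), Pow(-30, -1)) = Mul(Add(-15, Mul(-1, Rational(-1, 12))), Rational(-1, 30)) = Mul(Add(-15, Rational(1, 12)), Rational(-1, 30)) = Mul(Rational(-179, 12), Rational(-1, 30)) = Rational(179, 360) ≈ 0.49722)
Mul(Mul(A, -27), -14) = Mul(Mul(Rational(179, 360), -27), -14) = Mul(Rational(-537, 40), -14) = Rational(3759, 20)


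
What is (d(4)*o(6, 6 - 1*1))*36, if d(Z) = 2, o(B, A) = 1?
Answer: 72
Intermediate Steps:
(d(4)*o(6, 6 - 1*1))*36 = (2*1)*36 = 2*36 = 72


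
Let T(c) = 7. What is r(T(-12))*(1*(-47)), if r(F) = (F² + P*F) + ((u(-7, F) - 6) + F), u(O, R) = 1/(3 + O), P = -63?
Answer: 73555/4 ≈ 18389.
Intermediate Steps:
r(F) = -25/4 + F² - 62*F (r(F) = (F² - 63*F) + ((1/(3 - 7) - 6) + F) = (F² - 63*F) + ((1/(-4) - 6) + F) = (F² - 63*F) + ((-¼ - 6) + F) = (F² - 63*F) + (-25/4 + F) = -25/4 + F² - 62*F)
r(T(-12))*(1*(-47)) = (-25/4 + 7² - 62*7)*(1*(-47)) = (-25/4 + 49 - 434)*(-47) = -1565/4*(-47) = 73555/4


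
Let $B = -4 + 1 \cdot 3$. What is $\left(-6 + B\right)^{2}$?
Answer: $49$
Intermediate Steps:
$B = -1$ ($B = -4 + 3 = -1$)
$\left(-6 + B\right)^{2} = \left(-6 - 1\right)^{2} = \left(-7\right)^{2} = 49$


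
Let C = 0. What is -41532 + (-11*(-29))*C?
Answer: -41532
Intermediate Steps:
-41532 + (-11*(-29))*C = -41532 - 11*(-29)*0 = -41532 + 319*0 = -41532 + 0 = -41532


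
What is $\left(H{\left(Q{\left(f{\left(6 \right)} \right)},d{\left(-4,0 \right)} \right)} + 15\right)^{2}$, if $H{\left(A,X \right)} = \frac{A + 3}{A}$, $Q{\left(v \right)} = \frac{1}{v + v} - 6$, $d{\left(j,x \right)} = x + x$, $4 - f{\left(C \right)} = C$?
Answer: $\frac{150544}{625} \approx 240.87$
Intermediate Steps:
$f{\left(C \right)} = 4 - C$
$d{\left(j,x \right)} = 2 x$
$Q{\left(v \right)} = -6 + \frac{1}{2 v}$ ($Q{\left(v \right)} = \frac{1}{2 v} - 6 = -6 + \frac{1}{2 v}$)
$H{\left(A,X \right)} = \frac{3 + A}{A}$
$\left(H{\left(Q{\left(f{\left(6 \right)} \right)},d{\left(-4,0 \right)} \right)} + 15\right)^{2} = \left(\frac{3 - \left(6 - \frac{1}{2 \left(4 - 6\right)}\right)}{-6 + \frac{1}{2 \left(4 - 6\right)}} + 15\right)^{2} = \left(\frac{3 - \left(6 - \frac{1}{2 \left(-2\right)}\right)}{-6 + \frac{1}{2 \left(-2\right)}} + 15\right)^{2} = \left(\frac{3 + \left(-6 + \frac{1}{2} \left(- \frac{1}{2}\right)\right)}{-6 + \frac{1}{2} \left(- \frac{1}{2}\right)} + 15\right)^{2} = \left(\frac{3 - \frac{25}{4}}{-6 - \frac{1}{4}} + 15\right)^{2} = \left(\frac{3 - \frac{25}{4}}{- \frac{25}{4}} + 15\right)^{2} = \left(\left(- \frac{4}{25}\right) \left(- \frac{13}{4}\right) + 15\right)^{2} = \left(\frac{13}{25} + 15\right)^{2} = \left(\frac{388}{25}\right)^{2} = \frac{150544}{625}$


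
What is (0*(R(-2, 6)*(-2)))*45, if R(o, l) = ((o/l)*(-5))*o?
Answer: 0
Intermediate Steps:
R(o, l) = -5*o²/l (R(o, l) = (-5*o/l)*o = -5*o²/l)
(0*(R(-2, 6)*(-2)))*45 = (0*(-5*(-2)²/6*(-2)))*45 = (0*(-5*⅙*4*(-2)))*45 = (0*(-10/3*(-2)))*45 = (0*(20/3))*45 = 0*45 = 0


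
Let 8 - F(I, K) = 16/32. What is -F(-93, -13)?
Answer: -15/2 ≈ -7.5000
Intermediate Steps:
F(I, K) = 15/2 (F(I, K) = 8 - 16/32 = 8 - 1*1/2 = 8 - 1/2 = 15/2)
-F(-93, -13) = -1*15/2 = -15/2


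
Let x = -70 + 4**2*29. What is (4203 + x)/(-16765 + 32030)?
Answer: 4597/15265 ≈ 0.30115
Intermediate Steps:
x = 394 (x = -70 + 16*29 = -70 + 464 = 394)
(4203 + x)/(-16765 + 32030) = (4203 + 394)/(-16765 + 32030) = 4597/15265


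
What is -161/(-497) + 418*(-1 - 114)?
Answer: -3412947/71 ≈ -48070.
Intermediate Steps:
-161/(-497) + 418*(-1 - 114) = -161*(-1/497) + 418*(-115) = 23/71 - 48070 = -3412947/71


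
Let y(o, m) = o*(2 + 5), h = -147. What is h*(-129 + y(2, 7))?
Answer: 16905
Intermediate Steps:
y(o, m) = 7*o (y(o, m) = o*7 = 7*o)
h*(-129 + y(2, 7)) = -147*(-129 + 7*2) = -147*(-129 + 14) = -147*(-115) = 16905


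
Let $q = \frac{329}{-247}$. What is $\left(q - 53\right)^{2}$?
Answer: $\frac{180096400}{61009} \approx 2952.0$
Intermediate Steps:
$q = - \frac{329}{247}$ ($q = 329 \left(- \frac{1}{247}\right) = - \frac{329}{247} \approx -1.332$)
$\left(q - 53\right)^{2} = \left(- \frac{329}{247} - 53\right)^{2} = \left(- \frac{13420}{247}\right)^{2} = \frac{180096400}{61009}$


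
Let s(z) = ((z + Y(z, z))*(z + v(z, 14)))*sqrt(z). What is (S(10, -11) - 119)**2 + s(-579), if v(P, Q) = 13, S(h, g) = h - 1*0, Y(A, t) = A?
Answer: 11881 + 655428*I*sqrt(579) ≈ 11881.0 + 1.5771e+7*I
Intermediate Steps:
S(h, g) = h (S(h, g) = h + 0 = h)
s(z) = 2*z**(3/2)*(13 + z) (s(z) = ((z + z)*(z + 13))*sqrt(z) = ((2*z)*(13 + z))*sqrt(z) = (2*z*(13 + z))*sqrt(z) = 2*z**(3/2)*(13 + z))
(S(10, -11) - 119)**2 + s(-579) = (10 - 119)**2 + 2*(-579)**(3/2)*(13 - 579) = (-109)**2 + 2*(-579*I*sqrt(579))*(-566) = 11881 + 655428*I*sqrt(579)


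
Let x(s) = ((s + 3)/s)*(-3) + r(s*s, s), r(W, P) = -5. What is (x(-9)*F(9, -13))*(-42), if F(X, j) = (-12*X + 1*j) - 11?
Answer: -38808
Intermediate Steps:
F(X, j) = -11 + j - 12*X (F(X, j) = (-12*X + j) - 11 = (j - 12*X) - 11 = -11 + j - 12*X)
x(s) = -5 - 3*(3 + s)/s (x(s) = ((s + 3)/s)*(-3) - 5 = ((3 + s)/s)*(-3) - 5 = -3*(3 + s)/s - 5 = -5 - 3*(3 + s)/s)
(x(-9)*F(9, -13))*(-42) = ((-8 - 9/(-9))*(-11 - 13 - 12*9))*(-42) = ((-8 - 9*(-1/9))*(-11 - 13 - 108))*(-42) = ((-8 + 1)*(-132))*(-42) = -7*(-132)*(-42) = 924*(-42) = -38808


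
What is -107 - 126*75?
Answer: -9557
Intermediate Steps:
-107 - 126*75 = -107 - 9450 = -9557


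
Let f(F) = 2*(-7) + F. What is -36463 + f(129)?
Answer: -36348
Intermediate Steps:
f(F) = -14 + F
-36463 + f(129) = -36463 + (-14 + 129) = -36463 + 115 = -36348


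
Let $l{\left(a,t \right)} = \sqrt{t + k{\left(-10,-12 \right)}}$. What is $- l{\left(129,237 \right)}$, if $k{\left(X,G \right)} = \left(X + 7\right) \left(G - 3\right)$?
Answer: $- \sqrt{282} \approx -16.793$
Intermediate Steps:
$k{\left(X,G \right)} = \left(-3 + G\right) \left(7 + X\right)$ ($k{\left(X,G \right)} = \left(7 + X\right) \left(-3 + G\right) = \left(-3 + G\right) \left(7 + X\right)$)
$l{\left(a,t \right)} = \sqrt{45 + t}$ ($l{\left(a,t \right)} = \sqrt{t - -45} = \sqrt{t + \left(-21 + 30 - 84 + 120\right)} = \sqrt{t + 45} = \sqrt{45 + t}$)
$- l{\left(129,237 \right)} = - \sqrt{45 + 237} = - \sqrt{282}$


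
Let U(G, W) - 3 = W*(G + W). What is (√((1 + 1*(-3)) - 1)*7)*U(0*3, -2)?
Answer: 49*I*√3 ≈ 84.87*I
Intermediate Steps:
U(G, W) = 3 + W*(G + W)
(√((1 + 1*(-3)) - 1)*7)*U(0*3, -2) = (√((1 + 1*(-3)) - 1)*7)*(3 + (-2)² + (0*3)*(-2)) = (√((1 - 3) - 1)*7)*(3 + 4 + 0*(-2)) = (√(-2 - 1)*7)*(3 + 4 + 0) = (√(-3)*7)*7 = ((I*√3)*7)*7 = (7*I*√3)*7 = 49*I*√3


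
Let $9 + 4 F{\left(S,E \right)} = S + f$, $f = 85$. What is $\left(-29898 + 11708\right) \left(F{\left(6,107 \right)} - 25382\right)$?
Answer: $461325685$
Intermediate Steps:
$F{\left(S,E \right)} = 19 + \frac{S}{4}$ ($F{\left(S,E \right)} = - \frac{9}{4} + \frac{S + 85}{4} = - \frac{9}{4} + \frac{85 + S}{4} = - \frac{9}{4} + \left(\frac{85}{4} + \frac{S}{4}\right) = 19 + \frac{S}{4}$)
$\left(-29898 + 11708\right) \left(F{\left(6,107 \right)} - 25382\right) = \left(-29898 + 11708\right) \left(\left(19 + \frac{1}{4} \cdot 6\right) - 25382\right) = - 18190 \left(\left(19 + \frac{3}{2}\right) - 25382\right) = - 18190 \left(\frac{41}{2} - 25382\right) = \left(-18190\right) \left(- \frac{50723}{2}\right) = 461325685$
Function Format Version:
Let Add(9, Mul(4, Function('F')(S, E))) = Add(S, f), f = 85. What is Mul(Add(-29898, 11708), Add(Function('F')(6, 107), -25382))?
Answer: 461325685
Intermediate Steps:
Function('F')(S, E) = Add(19, Mul(Rational(1, 4), S)) (Function('F')(S, E) = Add(Rational(-9, 4), Mul(Rational(1, 4), Add(S, 85))) = Add(Rational(-9, 4), Mul(Rational(1, 4), Add(85, S))) = Add(Rational(-9, 4), Add(Rational(85, 4), Mul(Rational(1, 4), S))) = Add(19, Mul(Rational(1, 4), S)))
Mul(Add(-29898, 11708), Add(Function('F')(6, 107), -25382)) = Mul(Add(-29898, 11708), Add(Add(19, Mul(Rational(1, 4), 6)), -25382)) = Mul(-18190, Add(Add(19, Rational(3, 2)), -25382)) = Mul(-18190, Add(Rational(41, 2), -25382)) = Mul(-18190, Rational(-50723, 2)) = 461325685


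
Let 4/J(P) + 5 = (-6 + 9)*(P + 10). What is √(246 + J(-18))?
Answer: √206770/29 ≈ 15.680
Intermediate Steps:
J(P) = 4/(25 + 3*P) (J(P) = 4/(-5 + (-6 + 9)*(P + 10)) = 4/(-5 + 3*(10 + P)) = 4/(-5 + (30 + 3*P)) = 4/(25 + 3*P))
√(246 + J(-18)) = √(246 + 4/(25 + 3*(-18))) = √(246 + 4/(25 - 54)) = √(246 + 4/(-29)) = √(246 + 4*(-1/29)) = √(246 - 4/29) = √(7130/29) = √206770/29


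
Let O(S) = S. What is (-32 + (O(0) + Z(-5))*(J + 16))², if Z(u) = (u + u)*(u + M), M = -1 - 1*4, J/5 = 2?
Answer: 6594624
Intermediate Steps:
J = 10 (J = 5*2 = 10)
M = -5 (M = -1 - 4 = -5)
Z(u) = 2*u*(-5 + u) (Z(u) = (u + u)*(u - 5) = (2*u)*(-5 + u) = 2*u*(-5 + u))
(-32 + (O(0) + Z(-5))*(J + 16))² = (-32 + (0 + 2*(-5)*(-5 - 5))*(10 + 16))² = (-32 + (0 + 2*(-5)*(-10))*26)² = (-32 + (0 + 100)*26)² = (-32 + 100*26)² = (-32 + 2600)² = 2568² = 6594624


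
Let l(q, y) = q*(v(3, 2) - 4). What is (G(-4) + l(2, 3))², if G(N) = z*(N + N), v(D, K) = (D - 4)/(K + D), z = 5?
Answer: 58564/25 ≈ 2342.6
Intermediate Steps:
v(D, K) = (-4 + D)/(D + K)
G(N) = 10*N (G(N) = 5*(N + N) = 5*(2*N) = 10*N)
l(q, y) = -21*q/5 (l(q, y) = q*((-4 + 3)/(3 + 2) - 4) = q*(-1/5 - 4) = q*((⅕)*(-1) - 4) = q*(-⅕ - 4) = q*(-21/5) = -21*q/5)
(G(-4) + l(2, 3))² = (10*(-4) - 21/5*2)² = (-40 - 42/5)² = (-242/5)² = 58564/25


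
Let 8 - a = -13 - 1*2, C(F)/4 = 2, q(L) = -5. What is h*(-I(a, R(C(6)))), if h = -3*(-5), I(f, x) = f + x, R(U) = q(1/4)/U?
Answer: -2685/8 ≈ -335.63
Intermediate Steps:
C(F) = 8 (C(F) = 4*2 = 8)
R(U) = -5/U
a = 23 (a = 8 - (-13 - 1*2) = 8 - (-13 - 2) = 8 - 1*(-15) = 8 + 15 = 23)
h = 15
h*(-I(a, R(C(6)))) = 15*(-(23 - 5/8)) = 15*(-1*179/8) = 15*(-179/8) = -2685/8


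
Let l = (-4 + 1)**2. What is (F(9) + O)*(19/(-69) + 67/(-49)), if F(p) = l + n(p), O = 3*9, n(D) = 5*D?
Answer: -149958/1127 ≈ -133.06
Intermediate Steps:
O = 27
l = 9 (l = (-3)**2 = 9)
F(p) = 9 + 5*p
(F(9) + O)*(19/(-69) + 67/(-49)) = ((9 + 5*9) + 27)*(19/(-69) + 67/(-49)) = ((9 + 45) + 27)*(19*(-1/69) + 67*(-1/49)) = (54 + 27)*(-19/69 - 67/49) = 81*(-5554/3381) = -149958/1127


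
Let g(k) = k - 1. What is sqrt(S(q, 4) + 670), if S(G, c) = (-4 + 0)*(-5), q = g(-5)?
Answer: sqrt(690) ≈ 26.268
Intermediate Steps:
g(k) = -1 + k
q = -6 (q = -1 - 5 = -6)
S(G, c) = 20 (S(G, c) = -4*(-5) = 20)
sqrt(S(q, 4) + 670) = sqrt(20 + 670) = sqrt(690)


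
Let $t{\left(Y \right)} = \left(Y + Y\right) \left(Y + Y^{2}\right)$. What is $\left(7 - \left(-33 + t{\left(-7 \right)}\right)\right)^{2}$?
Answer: $394384$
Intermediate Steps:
$t{\left(Y \right)} = 2 Y \left(Y + Y^{2}\right)$
$\left(7 - \left(-33 + t{\left(-7 \right)}\right)\right)^{2} = \left(7 - \left(-33 + 2 \left(-7\right)^{2} \left(1 - 7\right)\right)\right)^{2} = \left(7 - \left(-33 + 2 \cdot 49 \left(-6\right)\right)\right)^{2} = \left(7 + \left(33 - -588\right)\right)^{2} = \left(7 + \left(33 + 588\right)\right)^{2} = \left(7 + 621\right)^{2} = 628^{2} = 394384$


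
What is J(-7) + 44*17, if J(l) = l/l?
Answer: 749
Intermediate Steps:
J(l) = 1
J(-7) + 44*17 = 1 + 44*17 = 1 + 748 = 749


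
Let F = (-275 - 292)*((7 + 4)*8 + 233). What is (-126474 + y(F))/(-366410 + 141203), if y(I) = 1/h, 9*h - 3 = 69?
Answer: 1011791/1801656 ≈ 0.56159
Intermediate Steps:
h = 8 (h = ⅓ + (⅑)*69 = ⅓ + 23/3 = 8)
F = -182007 (F = -567*(11*8 + 233) = -567*(88 + 233) = -567*321 = -182007)
y(I) = ⅛ (y(I) = 1/8 = ⅛)
(-126474 + y(F))/(-366410 + 141203) = (-126474 + ⅛)/(-366410 + 141203) = -1011791/8/(-225207) = -1011791/8*(-1/225207) = 1011791/1801656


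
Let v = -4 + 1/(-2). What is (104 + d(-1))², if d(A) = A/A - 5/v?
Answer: 912025/81 ≈ 11260.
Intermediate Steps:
v = -9/2 (v = -4 - ½ = -9/2 ≈ -4.5000)
d(A) = 19/9 (d(A) = A/A - 5/(-9/2) = 1 - 5*(-2/9) = 1 + 10/9 = 19/9)
(104 + d(-1))² = (104 + 19/9)² = (955/9)² = 912025/81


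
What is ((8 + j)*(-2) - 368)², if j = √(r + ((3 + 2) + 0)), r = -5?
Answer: 147456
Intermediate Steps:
j = 0 (j = √(-5 + ((3 + 2) + 0)) = √(-5 + (5 + 0)) = √(-5 + 5) = √0 = 0)
((8 + j)*(-2) - 368)² = ((8 + 0)*(-2) - 368)² = (8*(-2) - 368)² = (-16 - 368)² = (-384)² = 147456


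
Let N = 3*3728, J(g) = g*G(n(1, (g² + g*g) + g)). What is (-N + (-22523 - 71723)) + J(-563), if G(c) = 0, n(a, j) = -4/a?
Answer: -105430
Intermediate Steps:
J(g) = 0 (J(g) = g*0 = 0)
N = 11184
(-N + (-22523 - 71723)) + J(-563) = (-1*11184 + (-22523 - 71723)) + 0 = (-11184 - 94246) + 0 = -105430 + 0 = -105430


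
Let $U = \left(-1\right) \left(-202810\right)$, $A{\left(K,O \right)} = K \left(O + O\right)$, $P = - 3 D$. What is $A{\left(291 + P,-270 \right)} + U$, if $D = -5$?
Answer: $37570$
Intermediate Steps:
$P = 15$ ($P = \left(-3\right) \left(-5\right) = 15$)
$A{\left(K,O \right)} = 2 K O$ ($A{\left(K,O \right)} = K 2 O = 2 K O$)
$U = 202810$
$A{\left(291 + P,-270 \right)} + U = 2 \left(291 + 15\right) \left(-270\right) + 202810 = 2 \cdot 306 \left(-270\right) + 202810 = -165240 + 202810 = 37570$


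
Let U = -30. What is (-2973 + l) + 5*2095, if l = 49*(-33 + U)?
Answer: 4415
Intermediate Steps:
l = -3087 (l = 49*(-33 - 30) = 49*(-63) = -3087)
(-2973 + l) + 5*2095 = (-2973 - 3087) + 5*2095 = -6060 + 10475 = 4415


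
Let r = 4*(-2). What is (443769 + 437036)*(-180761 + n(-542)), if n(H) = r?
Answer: -159222239045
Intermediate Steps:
r = -8
n(H) = -8
(443769 + 437036)*(-180761 + n(-542)) = (443769 + 437036)*(-180761 - 8) = 880805*(-180769) = -159222239045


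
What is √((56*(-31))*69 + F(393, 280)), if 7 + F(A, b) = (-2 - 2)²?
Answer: 5*I*√4791 ≈ 346.09*I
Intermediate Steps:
F(A, b) = 9 (F(A, b) = -7 + (-2 - 2)² = -7 + (-4)² = -7 + 16 = 9)
√((56*(-31))*69 + F(393, 280)) = √((56*(-31))*69 + 9) = √(-1736*69 + 9) = √(-119784 + 9) = √(-119775) = 5*I*√4791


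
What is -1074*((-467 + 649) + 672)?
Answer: -917196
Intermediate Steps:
-1074*((-467 + 649) + 672) = -1074*(182 + 672) = -1074*854 = -917196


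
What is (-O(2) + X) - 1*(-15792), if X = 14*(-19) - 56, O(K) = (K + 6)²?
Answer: 15406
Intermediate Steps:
O(K) = (6 + K)²
X = -322 (X = -266 - 56 = -322)
(-O(2) + X) - 1*(-15792) = (-(6 + 2)² - 322) - 1*(-15792) = (-1*8² - 322) + 15792 = (-1*64 - 322) + 15792 = (-64 - 322) + 15792 = -386 + 15792 = 15406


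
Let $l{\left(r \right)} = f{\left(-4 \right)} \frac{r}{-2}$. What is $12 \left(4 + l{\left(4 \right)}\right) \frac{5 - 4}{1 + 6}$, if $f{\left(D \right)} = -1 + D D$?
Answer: $- \frac{312}{7} \approx -44.571$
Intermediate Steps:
$f{\left(D \right)} = -1 + D^{2}$
$l{\left(r \right)} = - \frac{15 r}{2}$ ($l{\left(r \right)} = \left(-1 + \left(-4\right)^{2}\right) \frac{r}{-2} = \left(-1 + 16\right) r \left(- \frac{1}{2}\right) = 15 \left(- \frac{r}{2}\right) = - \frac{15 r}{2}$)
$12 \left(4 + l{\left(4 \right)}\right) \frac{5 - 4}{1 + 6} = 12 \left(4 - 30\right) \frac{5 - 4}{1 + 6} = 12 \left(4 - 30\right) 1 \cdot \frac{1}{7} = 12 \left(- 26 \cdot 1 \cdot \frac{1}{7}\right) = 12 \left(\left(-26\right) \frac{1}{7}\right) = 12 \left(- \frac{26}{7}\right) = - \frac{312}{7}$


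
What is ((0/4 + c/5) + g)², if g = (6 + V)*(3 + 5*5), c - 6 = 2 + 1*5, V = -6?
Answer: 169/25 ≈ 6.7600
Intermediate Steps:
c = 13 (c = 6 + (2 + 1*5) = 6 + (2 + 5) = 6 + 7 = 13)
g = 0 (g = (6 - 6)*(3 + 5*5) = 0*(3 + 25) = 0*28 = 0)
((0/4 + c/5) + g)² = ((0/4 + 13/5) + 0)² = ((0*(¼) + 13*(⅕)) + 0)² = ((0 + 13/5) + 0)² = (13/5 + 0)² = (13/5)² = 169/25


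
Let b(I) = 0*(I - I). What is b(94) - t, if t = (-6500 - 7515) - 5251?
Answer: 19266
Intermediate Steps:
t = -19266 (t = -14015 - 5251 = -19266)
b(I) = 0 (b(I) = 0*0 = 0)
b(94) - t = 0 - 1*(-19266) = 0 + 19266 = 19266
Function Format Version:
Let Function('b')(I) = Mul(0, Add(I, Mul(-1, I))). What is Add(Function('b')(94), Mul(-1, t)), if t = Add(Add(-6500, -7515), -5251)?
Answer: 19266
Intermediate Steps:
t = -19266 (t = Add(-14015, -5251) = -19266)
Function('b')(I) = 0 (Function('b')(I) = Mul(0, 0) = 0)
Add(Function('b')(94), Mul(-1, t)) = Add(0, Mul(-1, -19266)) = Add(0, 19266) = 19266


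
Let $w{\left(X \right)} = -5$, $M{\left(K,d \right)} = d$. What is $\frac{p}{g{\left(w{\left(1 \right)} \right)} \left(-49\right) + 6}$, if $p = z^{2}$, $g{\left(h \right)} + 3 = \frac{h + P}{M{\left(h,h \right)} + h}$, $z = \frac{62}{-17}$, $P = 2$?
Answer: $\frac{38440}{399687} \approx 0.096175$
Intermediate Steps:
$z = - \frac{62}{17}$ ($z = 62 \left(- \frac{1}{17}\right) = - \frac{62}{17} \approx -3.6471$)
$g{\left(h \right)} = -3 + \frac{2 + h}{2 h}$ ($g{\left(h \right)} = -3 + \frac{h + 2}{h + h} = -3 + \frac{2 + h}{2 h}$)
$p = \frac{3844}{289}$ ($p = \left(- \frac{62}{17}\right)^{2} = \frac{3844}{289} \approx 13.301$)
$\frac{p}{g{\left(w{\left(1 \right)} \right)} \left(-49\right) + 6} = \frac{3844}{289 \left(\left(- \frac{5}{2} + \frac{1}{-5}\right) \left(-49\right) + 6\right)} = \frac{3844}{289 \left(\left(- \frac{5}{2} - \frac{1}{5}\right) \left(-49\right) + 6\right)} = \frac{3844}{289 \left(\left(- \frac{27}{10}\right) \left(-49\right) + 6\right)} = \frac{3844}{289 \left(\frac{1323}{10} + 6\right)} = \frac{3844}{289 \cdot \frac{1383}{10}} = \frac{3844}{289} \cdot \frac{10}{1383} = \frac{38440}{399687}$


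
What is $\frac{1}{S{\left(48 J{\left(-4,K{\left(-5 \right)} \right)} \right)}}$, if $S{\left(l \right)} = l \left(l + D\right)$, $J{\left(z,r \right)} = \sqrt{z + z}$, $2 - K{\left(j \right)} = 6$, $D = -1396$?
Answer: $- \frac{1}{1967248} + \frac{349 i \sqrt{2}}{94427904} \approx -5.0832 \cdot 10^{-7} + 5.2269 \cdot 10^{-6} i$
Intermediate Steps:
$K{\left(j \right)} = -4$ ($K{\left(j \right)} = 2 - 6 = -4$)
$J{\left(z,r \right)} = \sqrt{2} \sqrt{z}$ ($J{\left(z,r \right)} = \sqrt{2 z} = \sqrt{2} \sqrt{z}$)
$S{\left(l \right)} = l \left(-1396 + l\right)$ ($S{\left(l \right)} = l \left(l - 1396\right) = l \left(-1396 + l\right)$)
$\frac{1}{S{\left(48 J{\left(-4,K{\left(-5 \right)} \right)} \right)}} = \frac{1}{48 \sqrt{2} \sqrt{-4} \left(-1396 + 48 \sqrt{2} \sqrt{-4}\right)} = \frac{1}{48 \sqrt{2} \cdot 2 i \left(-1396 + 48 \sqrt{2} \cdot 2 i\right)} = \frac{1}{48 \cdot 2 i \sqrt{2} \left(-1396 + 48 \cdot 2 i \sqrt{2}\right)} = \frac{1}{96 i \sqrt{2} \left(-1396 + 96 i \sqrt{2}\right)} = - \frac{i \sqrt{2}}{192 \left(-1396 + 96 i \sqrt{2}\right)}$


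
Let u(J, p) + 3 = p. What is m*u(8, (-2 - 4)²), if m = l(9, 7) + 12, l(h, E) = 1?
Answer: 429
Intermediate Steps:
u(J, p) = -3 + p
m = 13 (m = 1 + 12 = 13)
m*u(8, (-2 - 4)²) = 13*(-3 + (-2 - 4)²) = 13*(-3 + (-6)²) = 13*(-3 + 36) = 13*33 = 429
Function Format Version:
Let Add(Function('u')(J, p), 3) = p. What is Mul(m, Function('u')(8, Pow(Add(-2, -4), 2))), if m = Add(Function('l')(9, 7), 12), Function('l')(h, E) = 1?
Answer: 429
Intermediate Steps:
Function('u')(J, p) = Add(-3, p)
m = 13 (m = Add(1, 12) = 13)
Mul(m, Function('u')(8, Pow(Add(-2, -4), 2))) = Mul(13, Add(-3, Pow(Add(-2, -4), 2))) = Mul(13, Add(-3, Pow(-6, 2))) = Mul(13, Add(-3, 36)) = Mul(13, 33) = 429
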